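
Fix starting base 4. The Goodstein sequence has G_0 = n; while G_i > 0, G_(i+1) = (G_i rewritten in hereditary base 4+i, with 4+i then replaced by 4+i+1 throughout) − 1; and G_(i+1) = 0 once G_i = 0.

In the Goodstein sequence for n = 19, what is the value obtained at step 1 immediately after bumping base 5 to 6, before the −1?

38

(0) 19|_4 = 4^2 + 3 ↦ 5^2 + 3|_5 = 28 ⇒ 27
(1) 27|_5 = 5^2 + 2 ↦ 6^2 + 2|_6 = 38 ⇒ 37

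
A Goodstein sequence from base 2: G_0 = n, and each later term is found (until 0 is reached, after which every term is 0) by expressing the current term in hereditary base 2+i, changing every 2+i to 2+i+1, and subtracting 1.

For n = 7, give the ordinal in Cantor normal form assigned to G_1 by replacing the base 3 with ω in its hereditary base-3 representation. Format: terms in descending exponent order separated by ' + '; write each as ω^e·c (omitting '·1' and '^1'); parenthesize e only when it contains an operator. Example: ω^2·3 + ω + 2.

7 —HB2→ 2^2 + 2 + 1 —bump→ 3^3 + 3 + 1 = 31 —(−1)→ 30
30 —HB3→ 3^3 + 3 —bump→ 4^4 + 4 = 260 —(−1)→ 259

ω^ω + ω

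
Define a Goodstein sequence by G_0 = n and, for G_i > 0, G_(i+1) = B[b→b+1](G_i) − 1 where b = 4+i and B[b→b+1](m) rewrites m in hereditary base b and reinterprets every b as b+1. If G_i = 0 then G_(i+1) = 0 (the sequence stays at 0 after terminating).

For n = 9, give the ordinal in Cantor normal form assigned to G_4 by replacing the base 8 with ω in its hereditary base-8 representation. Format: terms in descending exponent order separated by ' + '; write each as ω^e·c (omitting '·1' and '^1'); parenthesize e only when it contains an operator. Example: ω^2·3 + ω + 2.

(0) 9|_4 = 2·4 + 1 ↦ 2·5 + 1|_5 = 11 ⇒ 10
(1) 10|_5 = 2·5 ↦ 2·6|_6 = 12 ⇒ 11
(2) 11|_6 = 6 + 5 ↦ 7 + 5|_7 = 12 ⇒ 11
(3) 11|_7 = 7 + 4 ↦ 8 + 4|_8 = 12 ⇒ 11
(4) 11|_8 = 8 + 3 ↦ 9 + 3|_9 = 12 ⇒ 11

ω + 3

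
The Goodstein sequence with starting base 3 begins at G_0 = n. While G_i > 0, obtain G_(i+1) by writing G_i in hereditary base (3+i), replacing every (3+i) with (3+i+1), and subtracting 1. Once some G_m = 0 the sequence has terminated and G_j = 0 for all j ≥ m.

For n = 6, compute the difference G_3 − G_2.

[0] 6 ≡ 2·3 (base 3). Lift 4: 8. −1: 7.
[1] 7 ≡ 4 + 3 (base 4). Lift 5: 8. −1: 7.
[2] 7 ≡ 5 + 2 (base 5). Lift 6: 8. −1: 7.

0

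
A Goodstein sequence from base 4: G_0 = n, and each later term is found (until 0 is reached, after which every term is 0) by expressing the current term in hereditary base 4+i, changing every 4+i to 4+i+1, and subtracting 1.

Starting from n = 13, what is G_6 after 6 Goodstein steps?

G_0=13  [base 4] 3·4 + 1  →[4↦5]→  3·5 + 1 = 16  −1 ⇒ G_1=15
G_1=15  [base 5] 3·5  →[5↦6]→  3·6 = 18  −1 ⇒ G_2=17
G_2=17  [base 6] 2·6 + 5  →[6↦7]→  2·7 + 5 = 19  −1 ⇒ G_3=18
G_3=18  [base 7] 2·7 + 4  →[7↦8]→  2·8 + 4 = 20  −1 ⇒ G_4=19
G_4=19  [base 8] 2·8 + 3  →[8↦9]→  2·9 + 3 = 21  −1 ⇒ G_5=20
G_5=20  [base 9] 2·9 + 2  →[9↦10]→  2·10 + 2 = 22  −1 ⇒ G_6=21
G_6=21  [base 10] 2·10 + 1  →[10↦11]→  2·11 + 1 = 23  −1 ⇒ G_7=22

21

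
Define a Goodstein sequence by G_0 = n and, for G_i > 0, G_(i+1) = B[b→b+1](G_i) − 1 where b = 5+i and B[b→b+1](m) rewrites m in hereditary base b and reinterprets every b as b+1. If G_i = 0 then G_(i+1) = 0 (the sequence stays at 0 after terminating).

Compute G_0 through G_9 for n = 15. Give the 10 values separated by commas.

15, 17, 18, 19, 20, 21, 22, 23, 23, 23

base 5: 15 = 3·5; at 6: 3·6 = 18; next = 17
base 6: 17 = 2·6 + 5; at 7: 2·7 + 5 = 19; next = 18
base 7: 18 = 2·7 + 4; at 8: 2·8 + 4 = 20; next = 19
base 8: 19 = 2·8 + 3; at 9: 2·9 + 3 = 21; next = 20
base 9: 20 = 2·9 + 2; at 10: 2·10 + 2 = 22; next = 21
base 10: 21 = 2·10 + 1; at 11: 2·11 + 1 = 23; next = 22
base 11: 22 = 2·11; at 12: 2·12 = 24; next = 23
base 12: 23 = 12 + 11; at 13: 13 + 11 = 24; next = 23
base 13: 23 = 13 + 10; at 14: 14 + 10 = 24; next = 23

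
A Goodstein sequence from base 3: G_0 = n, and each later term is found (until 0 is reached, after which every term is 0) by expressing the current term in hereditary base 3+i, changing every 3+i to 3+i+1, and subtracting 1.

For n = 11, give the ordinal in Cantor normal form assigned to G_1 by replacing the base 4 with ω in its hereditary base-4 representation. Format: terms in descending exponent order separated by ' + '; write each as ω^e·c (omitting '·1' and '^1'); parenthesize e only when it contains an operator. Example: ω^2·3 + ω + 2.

ω^2 + 1

i=0: 11 = 3^2 + 2 (b=3); 3→4: 4^2 + 2 = 18; 18−1 = 17
i=1: 17 = 4^2 + 1 (b=4); 4→5: 5^2 + 1 = 26; 26−1 = 25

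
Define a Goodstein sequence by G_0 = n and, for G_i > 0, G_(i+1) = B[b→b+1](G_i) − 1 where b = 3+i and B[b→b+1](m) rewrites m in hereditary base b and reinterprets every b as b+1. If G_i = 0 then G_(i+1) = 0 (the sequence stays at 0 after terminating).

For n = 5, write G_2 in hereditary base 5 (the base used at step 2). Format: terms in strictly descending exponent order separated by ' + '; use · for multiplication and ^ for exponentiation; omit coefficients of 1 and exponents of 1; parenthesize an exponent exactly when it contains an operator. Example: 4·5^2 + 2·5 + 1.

G_0 = 5. HB_3(5) = 3 + 2. Bump = 6. G_1 = 5.
G_1 = 5. HB_4(5) = 4 + 1. Bump = 6. G_2 = 5.
G_2 = 5. HB_5(5) = 5. Bump = 6. G_3 = 5.

5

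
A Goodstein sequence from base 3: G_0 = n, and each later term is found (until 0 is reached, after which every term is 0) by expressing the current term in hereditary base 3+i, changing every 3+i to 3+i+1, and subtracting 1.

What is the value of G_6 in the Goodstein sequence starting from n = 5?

2

[0] 5 ≡ 3 + 2 (base 3). Lift 4: 6. −1: 5.
[1] 5 ≡ 4 + 1 (base 4). Lift 5: 6. −1: 5.
[2] 5 ≡ 5 (base 5). Lift 6: 6. −1: 5.
[3] 5 ≡ 5 (base 6). Lift 7: 5. −1: 4.
[4] 4 ≡ 4 (base 7). Lift 8: 4. −1: 3.
[5] 3 ≡ 3 (base 8). Lift 9: 3. −1: 2.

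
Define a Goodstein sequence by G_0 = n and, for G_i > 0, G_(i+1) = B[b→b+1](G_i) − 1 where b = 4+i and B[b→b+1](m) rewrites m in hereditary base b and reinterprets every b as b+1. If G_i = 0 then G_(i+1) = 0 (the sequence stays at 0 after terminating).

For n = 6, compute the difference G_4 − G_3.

step 0: 6 = 4 + 2; sub 5 for 4: 5 + 2; = 7; G_1 = 7−1 = 6
step 1: 6 = 5 + 1; sub 6 for 5: 6 + 1; = 7; G_2 = 7−1 = 6
step 2: 6 = 6; sub 7 for 6: 7; = 7; G_3 = 7−1 = 6
step 3: 6 = 6; sub 8 for 7: 6; = 6; G_4 = 6−1 = 5

-1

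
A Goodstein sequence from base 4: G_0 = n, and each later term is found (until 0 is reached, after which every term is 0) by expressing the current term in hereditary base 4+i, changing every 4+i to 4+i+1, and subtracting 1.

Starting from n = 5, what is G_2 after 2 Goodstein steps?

5

base 4: 5 = 4 + 1; at 5: 5 + 1 = 6; next = 5
base 5: 5 = 5; at 6: 6 = 6; next = 5
base 6: 5 = 5; at 7: 5 = 5; next = 4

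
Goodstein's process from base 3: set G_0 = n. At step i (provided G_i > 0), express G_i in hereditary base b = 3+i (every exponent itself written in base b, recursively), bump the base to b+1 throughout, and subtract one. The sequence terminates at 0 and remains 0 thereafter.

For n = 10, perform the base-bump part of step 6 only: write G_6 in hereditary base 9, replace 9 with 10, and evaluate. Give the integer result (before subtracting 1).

40

[0] 10 ≡ 3^2 + 1 (base 3). Lift 4: 17. −1: 16.
[1] 16 ≡ 4^2 (base 4). Lift 5: 25. −1: 24.
[2] 24 ≡ 4·5 + 4 (base 5). Lift 6: 28. −1: 27.
[3] 27 ≡ 4·6 + 3 (base 6). Lift 7: 31. −1: 30.
[4] 30 ≡ 4·7 + 2 (base 7). Lift 8: 34. −1: 33.
[5] 33 ≡ 4·8 + 1 (base 8). Lift 9: 37. −1: 36.
[6] 36 ≡ 4·9 (base 9). Lift 10: 40. −1: 39.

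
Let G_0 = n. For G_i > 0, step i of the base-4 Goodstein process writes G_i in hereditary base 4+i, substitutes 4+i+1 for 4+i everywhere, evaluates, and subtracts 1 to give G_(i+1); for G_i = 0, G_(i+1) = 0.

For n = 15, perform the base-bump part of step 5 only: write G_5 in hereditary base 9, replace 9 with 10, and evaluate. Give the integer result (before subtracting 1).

i=0: 15 = 3·4 + 3 (b=4); 4→5: 3·5 + 3 = 18; 18−1 = 17
i=1: 17 = 3·5 + 2 (b=5); 5→6: 3·6 + 2 = 20; 20−1 = 19
i=2: 19 = 3·6 + 1 (b=6); 6→7: 3·7 + 1 = 22; 22−1 = 21
i=3: 21 = 3·7 (b=7); 7→8: 3·8 = 24; 24−1 = 23
i=4: 23 = 2·8 + 7 (b=8); 8→9: 2·9 + 7 = 25; 25−1 = 24

26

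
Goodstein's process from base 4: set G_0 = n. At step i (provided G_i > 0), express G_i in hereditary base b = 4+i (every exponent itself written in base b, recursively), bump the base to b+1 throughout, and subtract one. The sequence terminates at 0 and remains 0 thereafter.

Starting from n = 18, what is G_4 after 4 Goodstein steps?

G_0 = 18. HB_4(18) = 4^2 + 2. Bump = 27. G_1 = 26.
G_1 = 26. HB_5(26) = 5^2 + 1. Bump = 37. G_2 = 36.
G_2 = 36. HB_6(36) = 6^2. Bump = 49. G_3 = 48.
G_3 = 48. HB_7(48) = 6·7 + 6. Bump = 54. G_4 = 53.
G_4 = 53. HB_8(53) = 6·8 + 5. Bump = 59. G_5 = 58.

53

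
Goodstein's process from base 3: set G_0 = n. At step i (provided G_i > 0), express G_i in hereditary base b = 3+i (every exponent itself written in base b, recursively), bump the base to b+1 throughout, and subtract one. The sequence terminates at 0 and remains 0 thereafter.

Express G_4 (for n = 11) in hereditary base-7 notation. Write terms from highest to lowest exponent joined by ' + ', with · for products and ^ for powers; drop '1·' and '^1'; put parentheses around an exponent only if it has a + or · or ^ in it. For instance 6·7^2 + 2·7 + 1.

5·7 + 4

i=0: 11 = 3^2 + 2 (b=3); 3→4: 4^2 + 2 = 18; 18−1 = 17
i=1: 17 = 4^2 + 1 (b=4); 4→5: 5^2 + 1 = 26; 26−1 = 25
i=2: 25 = 5^2 (b=5); 5→6: 6^2 = 36; 36−1 = 35
i=3: 35 = 5·6 + 5 (b=6); 6→7: 5·7 + 5 = 40; 40−1 = 39
i=4: 39 = 5·7 + 4 (b=7); 7→8: 5·8 + 4 = 44; 44−1 = 43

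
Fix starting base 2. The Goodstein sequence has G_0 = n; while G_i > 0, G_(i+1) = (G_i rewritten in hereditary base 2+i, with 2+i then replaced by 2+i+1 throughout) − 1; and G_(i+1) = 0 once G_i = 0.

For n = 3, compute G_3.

(0) 3|_2 = 2 + 1 ↦ 3 + 1|_3 = 4 ⇒ 3
(1) 3|_3 = 3 ↦ 4|_4 = 4 ⇒ 3
(2) 3|_4 = 3 ↦ 3|_5 = 3 ⇒ 2
(3) 2|_5 = 2 ↦ 2|_6 = 2 ⇒ 1

2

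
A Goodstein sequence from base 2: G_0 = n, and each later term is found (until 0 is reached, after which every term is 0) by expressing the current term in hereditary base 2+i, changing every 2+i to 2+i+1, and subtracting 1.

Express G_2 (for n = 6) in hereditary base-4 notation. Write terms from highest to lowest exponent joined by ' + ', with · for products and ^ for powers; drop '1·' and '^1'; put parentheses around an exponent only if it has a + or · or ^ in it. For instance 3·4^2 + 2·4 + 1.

step 0: 6 = 2^2 + 2; sub 3 for 2: 3^3 + 3; = 30; G_1 = 30−1 = 29
step 1: 29 = 3^3 + 2; sub 4 for 3: 4^4 + 2; = 258; G_2 = 258−1 = 257

4^4 + 1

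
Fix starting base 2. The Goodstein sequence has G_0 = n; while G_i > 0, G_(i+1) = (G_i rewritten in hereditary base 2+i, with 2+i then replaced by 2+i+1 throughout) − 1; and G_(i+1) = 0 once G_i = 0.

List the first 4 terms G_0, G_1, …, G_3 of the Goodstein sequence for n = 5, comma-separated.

5, 27, 255, 467

(0) 5|_2 = 2^2 + 1 ↦ 3^3 + 1|_3 = 28 ⇒ 27
(1) 27|_3 = 3^3 ↦ 4^4|_4 = 256 ⇒ 255
(2) 255|_4 = 3·4^3 + 3·4^2 + 3·4 + 3 ↦ 3·5^3 + 3·5^2 + 3·5 + 3|_5 = 468 ⇒ 467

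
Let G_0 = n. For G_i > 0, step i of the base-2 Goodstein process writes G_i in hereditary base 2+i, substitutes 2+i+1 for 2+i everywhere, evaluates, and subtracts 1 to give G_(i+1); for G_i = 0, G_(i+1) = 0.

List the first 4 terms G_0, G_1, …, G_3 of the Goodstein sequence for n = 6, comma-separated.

6, 29, 257, 3125

i=0: 6 = 2^2 + 2 (b=2); 2→3: 3^3 + 3 = 30; 30−1 = 29
i=1: 29 = 3^3 + 2 (b=3); 3→4: 4^4 + 2 = 258; 258−1 = 257
i=2: 257 = 4^4 + 1 (b=4); 4→5: 5^5 + 1 = 3126; 3126−1 = 3125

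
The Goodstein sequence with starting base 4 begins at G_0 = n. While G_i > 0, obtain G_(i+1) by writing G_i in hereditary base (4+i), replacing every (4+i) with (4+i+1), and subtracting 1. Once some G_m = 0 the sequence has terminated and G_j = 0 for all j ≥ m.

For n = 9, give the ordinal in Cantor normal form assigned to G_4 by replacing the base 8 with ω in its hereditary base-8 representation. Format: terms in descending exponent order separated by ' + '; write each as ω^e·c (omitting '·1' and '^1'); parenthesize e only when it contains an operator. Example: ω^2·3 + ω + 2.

9 —HB4→ 2·4 + 1 —bump→ 2·5 + 1 = 11 —(−1)→ 10
10 —HB5→ 2·5 —bump→ 2·6 = 12 —(−1)→ 11
11 —HB6→ 6 + 5 —bump→ 7 + 5 = 12 —(−1)→ 11
11 —HB7→ 7 + 4 —bump→ 8 + 4 = 12 —(−1)→ 11
11 —HB8→ 8 + 3 —bump→ 9 + 3 = 12 —(−1)→ 11

ω + 3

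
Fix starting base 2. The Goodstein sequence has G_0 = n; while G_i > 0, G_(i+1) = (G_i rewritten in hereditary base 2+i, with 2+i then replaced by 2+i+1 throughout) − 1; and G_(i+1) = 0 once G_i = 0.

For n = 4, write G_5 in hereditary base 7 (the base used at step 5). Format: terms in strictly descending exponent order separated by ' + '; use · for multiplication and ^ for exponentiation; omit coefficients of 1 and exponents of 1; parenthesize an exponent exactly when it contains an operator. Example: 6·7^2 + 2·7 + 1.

(0) 4|_2 = 2^2 ↦ 3^3|_3 = 27 ⇒ 26
(1) 26|_3 = 2·3^2 + 2·3 + 2 ↦ 2·4^2 + 2·4 + 2|_4 = 42 ⇒ 41
(2) 41|_4 = 2·4^2 + 2·4 + 1 ↦ 2·5^2 + 2·5 + 1|_5 = 61 ⇒ 60
(3) 60|_5 = 2·5^2 + 2·5 ↦ 2·6^2 + 2·6|_6 = 84 ⇒ 83
(4) 83|_6 = 2·6^2 + 6 + 5 ↦ 2·7^2 + 7 + 5|_7 = 110 ⇒ 109
(5) 109|_7 = 2·7^2 + 7 + 4 ↦ 2·8^2 + 8 + 4|_8 = 140 ⇒ 139

2·7^2 + 7 + 4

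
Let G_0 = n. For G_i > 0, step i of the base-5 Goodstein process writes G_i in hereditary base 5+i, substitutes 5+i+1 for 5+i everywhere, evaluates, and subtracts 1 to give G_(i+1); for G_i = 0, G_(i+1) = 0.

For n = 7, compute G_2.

7

step 0: 7 = 5 + 2; sub 6 for 5: 6 + 2; = 8; G_1 = 8−1 = 7
step 1: 7 = 6 + 1; sub 7 for 6: 7 + 1; = 8; G_2 = 8−1 = 7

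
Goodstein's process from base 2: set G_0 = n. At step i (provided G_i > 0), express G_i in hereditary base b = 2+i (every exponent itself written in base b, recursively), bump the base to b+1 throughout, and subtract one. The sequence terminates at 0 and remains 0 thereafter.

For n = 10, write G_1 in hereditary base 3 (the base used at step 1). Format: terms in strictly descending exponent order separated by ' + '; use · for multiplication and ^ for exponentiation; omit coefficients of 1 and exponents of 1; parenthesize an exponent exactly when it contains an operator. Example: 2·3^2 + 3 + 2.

3^(3 + 1) + 2

base 2: 10 = 2^(2 + 1) + 2; at 3: 3^(3 + 1) + 3 = 84; next = 83
base 3: 83 = 3^(3 + 1) + 2; at 4: 4^(4 + 1) + 2 = 1026; next = 1025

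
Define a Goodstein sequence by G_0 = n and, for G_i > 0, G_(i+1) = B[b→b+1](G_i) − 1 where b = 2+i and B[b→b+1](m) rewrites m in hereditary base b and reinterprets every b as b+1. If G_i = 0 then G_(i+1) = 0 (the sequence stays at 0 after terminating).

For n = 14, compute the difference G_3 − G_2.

17469

G_0 = 14. HB_2(14) = 2^(2 + 1) + 2^2 + 2. Bump = 111. G_1 = 110.
G_1 = 110. HB_3(110) = 3^(3 + 1) + 3^3 + 2. Bump = 1282. G_2 = 1281.
G_2 = 1281. HB_4(1281) = 4^(4 + 1) + 4^4 + 1. Bump = 18751. G_3 = 18750.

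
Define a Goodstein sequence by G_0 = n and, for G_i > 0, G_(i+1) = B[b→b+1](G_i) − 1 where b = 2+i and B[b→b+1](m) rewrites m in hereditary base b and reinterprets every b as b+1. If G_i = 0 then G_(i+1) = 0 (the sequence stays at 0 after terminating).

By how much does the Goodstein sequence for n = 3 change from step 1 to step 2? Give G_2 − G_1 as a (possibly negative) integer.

base 2: 3 = 2 + 1; at 3: 3 + 1 = 4; next = 3
base 3: 3 = 3; at 4: 4 = 4; next = 3

0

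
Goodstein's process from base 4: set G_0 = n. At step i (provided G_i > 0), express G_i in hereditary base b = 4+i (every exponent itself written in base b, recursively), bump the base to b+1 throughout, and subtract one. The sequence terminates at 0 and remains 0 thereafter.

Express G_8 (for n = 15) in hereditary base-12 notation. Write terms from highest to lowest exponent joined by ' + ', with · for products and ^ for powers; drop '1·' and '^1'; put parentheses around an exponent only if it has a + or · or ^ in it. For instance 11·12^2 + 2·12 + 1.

step 0: 15 = 3·4 + 3; sub 5 for 4: 3·5 + 3; = 18; G_1 = 18−1 = 17
step 1: 17 = 3·5 + 2; sub 6 for 5: 3·6 + 2; = 20; G_2 = 20−1 = 19
step 2: 19 = 3·6 + 1; sub 7 for 6: 3·7 + 1; = 22; G_3 = 22−1 = 21
step 3: 21 = 3·7; sub 8 for 7: 3·8; = 24; G_4 = 24−1 = 23
step 4: 23 = 2·8 + 7; sub 9 for 8: 2·9 + 7; = 25; G_5 = 25−1 = 24
step 5: 24 = 2·9 + 6; sub 10 for 9: 2·10 + 6; = 26; G_6 = 26−1 = 25
step 6: 25 = 2·10 + 5; sub 11 for 10: 2·11 + 5; = 27; G_7 = 27−1 = 26
step 7: 26 = 2·11 + 4; sub 12 for 11: 2·12 + 4; = 28; G_8 = 28−1 = 27
step 8: 27 = 2·12 + 3; sub 13 for 12: 2·13 + 3; = 29; G_9 = 29−1 = 28

2·12 + 3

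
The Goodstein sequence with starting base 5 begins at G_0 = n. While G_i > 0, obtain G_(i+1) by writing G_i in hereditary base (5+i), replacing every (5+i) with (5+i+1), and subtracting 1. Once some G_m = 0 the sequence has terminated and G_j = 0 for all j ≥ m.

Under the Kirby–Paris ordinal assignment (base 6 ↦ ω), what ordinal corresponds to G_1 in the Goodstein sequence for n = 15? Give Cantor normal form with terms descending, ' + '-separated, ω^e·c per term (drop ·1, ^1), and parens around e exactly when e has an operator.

G_0 = 15. HB_5(15) = 3·5. Bump = 18. G_1 = 17.
G_1 = 17. HB_6(17) = 2·6 + 5. Bump = 19. G_2 = 18.

ω·2 + 5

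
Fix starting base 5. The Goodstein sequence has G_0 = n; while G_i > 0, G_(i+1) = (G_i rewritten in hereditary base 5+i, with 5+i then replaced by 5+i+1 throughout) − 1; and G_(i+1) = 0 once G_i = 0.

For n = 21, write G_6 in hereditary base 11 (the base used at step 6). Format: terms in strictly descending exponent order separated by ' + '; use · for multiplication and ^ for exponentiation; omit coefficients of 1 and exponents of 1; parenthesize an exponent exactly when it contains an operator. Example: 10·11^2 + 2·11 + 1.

3·11 + 2

G_0=21  [base 5] 4·5 + 1  →[5↦6]→  4·6 + 1 = 25  −1 ⇒ G_1=24
G_1=24  [base 6] 4·6  →[6↦7]→  4·7 = 28  −1 ⇒ G_2=27
G_2=27  [base 7] 3·7 + 6  →[7↦8]→  3·8 + 6 = 30  −1 ⇒ G_3=29
G_3=29  [base 8] 3·8 + 5  →[8↦9]→  3·9 + 5 = 32  −1 ⇒ G_4=31
G_4=31  [base 9] 3·9 + 4  →[9↦10]→  3·10 + 4 = 34  −1 ⇒ G_5=33
G_5=33  [base 10] 3·10 + 3  →[10↦11]→  3·11 + 3 = 36  −1 ⇒ G_6=35
G_6=35  [base 11] 3·11 + 2  →[11↦12]→  3·12 + 2 = 38  −1 ⇒ G_7=37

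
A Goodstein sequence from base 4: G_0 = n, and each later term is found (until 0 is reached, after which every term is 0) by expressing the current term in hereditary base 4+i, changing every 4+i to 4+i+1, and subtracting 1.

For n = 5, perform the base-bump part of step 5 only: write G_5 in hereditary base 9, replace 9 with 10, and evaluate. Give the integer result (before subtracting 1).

2

[0] 5 ≡ 4 + 1 (base 4). Lift 5: 6. −1: 5.
[1] 5 ≡ 5 (base 5). Lift 6: 6. −1: 5.
[2] 5 ≡ 5 (base 6). Lift 7: 5. −1: 4.
[3] 4 ≡ 4 (base 7). Lift 8: 4. −1: 3.
[4] 3 ≡ 3 (base 8). Lift 9: 3. −1: 2.
[5] 2 ≡ 2 (base 9). Lift 10: 2. −1: 1.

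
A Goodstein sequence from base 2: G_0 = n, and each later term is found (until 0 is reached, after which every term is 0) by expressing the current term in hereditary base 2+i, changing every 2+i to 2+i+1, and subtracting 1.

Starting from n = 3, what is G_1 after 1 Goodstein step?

3

3 —HB2→ 2 + 1 —bump→ 3 + 1 = 4 —(−1)→ 3
3 —HB3→ 3 —bump→ 4 = 4 —(−1)→ 3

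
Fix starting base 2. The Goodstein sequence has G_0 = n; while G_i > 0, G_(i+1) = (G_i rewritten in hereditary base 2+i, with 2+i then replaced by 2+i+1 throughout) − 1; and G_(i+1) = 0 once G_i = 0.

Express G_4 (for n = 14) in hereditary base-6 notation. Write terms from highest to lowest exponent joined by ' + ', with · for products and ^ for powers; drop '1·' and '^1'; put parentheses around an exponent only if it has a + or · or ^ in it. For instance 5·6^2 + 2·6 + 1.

G_0 = 14. HB_2(14) = 2^(2 + 1) + 2^2 + 2. Bump = 111. G_1 = 110.
G_1 = 110. HB_3(110) = 3^(3 + 1) + 3^3 + 2. Bump = 1282. G_2 = 1281.
G_2 = 1281. HB_4(1281) = 4^(4 + 1) + 4^4 + 1. Bump = 18751. G_3 = 18750.
G_3 = 18750. HB_5(18750) = 5^(5 + 1) + 5^5. Bump = 326592. G_4 = 326591.
G_4 = 326591. HB_6(326591) = 6^(6 + 1) + 5·6^5 + 5·6^4 + 5·6^3 + 5·6^2 + 5·6 + 5. Bump = 5862841. G_5 = 5862840.

6^(6 + 1) + 5·6^5 + 5·6^4 + 5·6^3 + 5·6^2 + 5·6 + 5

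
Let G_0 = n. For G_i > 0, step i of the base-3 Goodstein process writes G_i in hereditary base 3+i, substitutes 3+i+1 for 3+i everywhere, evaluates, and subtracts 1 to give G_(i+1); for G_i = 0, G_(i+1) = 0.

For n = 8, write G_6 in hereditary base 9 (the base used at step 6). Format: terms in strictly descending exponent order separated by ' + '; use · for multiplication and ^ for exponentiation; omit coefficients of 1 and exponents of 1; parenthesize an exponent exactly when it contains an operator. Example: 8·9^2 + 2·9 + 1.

step 0: 8 = 2·3 + 2; sub 4 for 3: 2·4 + 2; = 10; G_1 = 10−1 = 9
step 1: 9 = 2·4 + 1; sub 5 for 4: 2·5 + 1; = 11; G_2 = 11−1 = 10
step 2: 10 = 2·5; sub 6 for 5: 2·6; = 12; G_3 = 12−1 = 11
step 3: 11 = 6 + 5; sub 7 for 6: 7 + 5; = 12; G_4 = 12−1 = 11
step 4: 11 = 7 + 4; sub 8 for 7: 8 + 4; = 12; G_5 = 12−1 = 11
step 5: 11 = 8 + 3; sub 9 for 8: 9 + 3; = 12; G_6 = 12−1 = 11
step 6: 11 = 9 + 2; sub 10 for 9: 10 + 2; = 12; G_7 = 12−1 = 11

9 + 2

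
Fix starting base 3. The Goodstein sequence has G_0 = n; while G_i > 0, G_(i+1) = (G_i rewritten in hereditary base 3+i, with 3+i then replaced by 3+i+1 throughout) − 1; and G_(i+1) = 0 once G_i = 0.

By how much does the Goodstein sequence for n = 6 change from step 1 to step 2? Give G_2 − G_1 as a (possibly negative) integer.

G_0=6  [base 3] 2·3  →[3↦4]→  2·4 = 8  −1 ⇒ G_1=7
G_1=7  [base 4] 4 + 3  →[4↦5]→  5 + 3 = 8  −1 ⇒ G_2=7

0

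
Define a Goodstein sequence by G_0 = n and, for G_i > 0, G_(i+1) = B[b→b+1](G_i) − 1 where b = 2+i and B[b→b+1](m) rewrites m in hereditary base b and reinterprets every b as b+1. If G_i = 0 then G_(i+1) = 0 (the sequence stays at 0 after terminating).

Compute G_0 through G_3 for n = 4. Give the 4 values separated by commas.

4 —HB2→ 2^2 —bump→ 3^3 = 27 —(−1)→ 26
26 —HB3→ 2·3^2 + 2·3 + 2 —bump→ 2·4^2 + 2·4 + 2 = 42 —(−1)→ 41
41 —HB4→ 2·4^2 + 2·4 + 1 —bump→ 2·5^2 + 2·5 + 1 = 61 —(−1)→ 60

4, 26, 41, 60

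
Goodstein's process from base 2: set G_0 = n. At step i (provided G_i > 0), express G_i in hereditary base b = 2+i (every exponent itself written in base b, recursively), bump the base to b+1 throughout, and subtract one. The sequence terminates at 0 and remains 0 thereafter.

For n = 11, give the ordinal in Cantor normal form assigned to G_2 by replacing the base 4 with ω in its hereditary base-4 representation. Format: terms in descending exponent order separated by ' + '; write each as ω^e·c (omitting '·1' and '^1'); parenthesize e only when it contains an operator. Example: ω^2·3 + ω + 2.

ω^(ω + 1) + 3

base 2: 11 = 2^(2 + 1) + 2 + 1; at 3: 3^(3 + 1) + 3 + 1 = 85; next = 84
base 3: 84 = 3^(3 + 1) + 3; at 4: 4^(4 + 1) + 4 = 1028; next = 1027
base 4: 1027 = 4^(4 + 1) + 3; at 5: 5^(5 + 1) + 3 = 15628; next = 15627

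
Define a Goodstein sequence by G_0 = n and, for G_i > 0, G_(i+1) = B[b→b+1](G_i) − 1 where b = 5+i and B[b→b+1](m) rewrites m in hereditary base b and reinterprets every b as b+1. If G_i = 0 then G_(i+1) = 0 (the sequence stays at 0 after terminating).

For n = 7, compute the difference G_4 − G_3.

-1

base 5: 7 = 5 + 2; at 6: 6 + 2 = 8; next = 7
base 6: 7 = 6 + 1; at 7: 7 + 1 = 8; next = 7
base 7: 7 = 7; at 8: 8 = 8; next = 7
base 8: 7 = 7; at 9: 7 = 7; next = 6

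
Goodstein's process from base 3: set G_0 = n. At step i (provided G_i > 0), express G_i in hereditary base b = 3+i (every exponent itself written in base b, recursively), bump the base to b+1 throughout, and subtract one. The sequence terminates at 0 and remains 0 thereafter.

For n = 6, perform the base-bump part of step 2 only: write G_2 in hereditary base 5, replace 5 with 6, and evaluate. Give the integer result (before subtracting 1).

step 0: 6 = 2·3; sub 4 for 3: 2·4; = 8; G_1 = 8−1 = 7
step 1: 7 = 4 + 3; sub 5 for 4: 5 + 3; = 8; G_2 = 8−1 = 7

8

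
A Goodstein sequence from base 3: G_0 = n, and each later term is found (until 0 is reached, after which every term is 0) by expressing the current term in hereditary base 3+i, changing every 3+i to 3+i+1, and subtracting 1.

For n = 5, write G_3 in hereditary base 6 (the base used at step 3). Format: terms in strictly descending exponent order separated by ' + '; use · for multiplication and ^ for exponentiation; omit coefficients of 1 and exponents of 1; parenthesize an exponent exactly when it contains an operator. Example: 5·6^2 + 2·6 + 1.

5

G_0 = 5. HB_3(5) = 3 + 2. Bump = 6. G_1 = 5.
G_1 = 5. HB_4(5) = 4 + 1. Bump = 6. G_2 = 5.
G_2 = 5. HB_5(5) = 5. Bump = 6. G_3 = 5.
G_3 = 5. HB_6(5) = 5. Bump = 5. G_4 = 4.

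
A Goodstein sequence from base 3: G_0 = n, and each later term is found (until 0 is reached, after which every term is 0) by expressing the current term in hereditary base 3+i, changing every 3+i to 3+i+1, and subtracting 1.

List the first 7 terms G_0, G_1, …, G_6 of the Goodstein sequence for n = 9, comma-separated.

9, 15, 17, 19, 21, 23, 24

[0] 9 ≡ 3^2 (base 3). Lift 4: 16. −1: 15.
[1] 15 ≡ 3·4 + 3 (base 4). Lift 5: 18. −1: 17.
[2] 17 ≡ 3·5 + 2 (base 5). Lift 6: 20. −1: 19.
[3] 19 ≡ 3·6 + 1 (base 6). Lift 7: 22. −1: 21.
[4] 21 ≡ 3·7 (base 7). Lift 8: 24. −1: 23.
[5] 23 ≡ 2·8 + 7 (base 8). Lift 9: 25. −1: 24.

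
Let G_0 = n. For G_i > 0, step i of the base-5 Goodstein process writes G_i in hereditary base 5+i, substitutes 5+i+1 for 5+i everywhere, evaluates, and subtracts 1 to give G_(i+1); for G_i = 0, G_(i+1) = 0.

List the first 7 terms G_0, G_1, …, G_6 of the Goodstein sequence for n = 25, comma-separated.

25, 35, 39, 43, 47, 51, 55

[0] 25 ≡ 5^2 (base 5). Lift 6: 36. −1: 35.
[1] 35 ≡ 5·6 + 5 (base 6). Lift 7: 40. −1: 39.
[2] 39 ≡ 5·7 + 4 (base 7). Lift 8: 44. −1: 43.
[3] 43 ≡ 5·8 + 3 (base 8). Lift 9: 48. −1: 47.
[4] 47 ≡ 5·9 + 2 (base 9). Lift 10: 52. −1: 51.
[5] 51 ≡ 5·10 + 1 (base 10). Lift 11: 56. −1: 55.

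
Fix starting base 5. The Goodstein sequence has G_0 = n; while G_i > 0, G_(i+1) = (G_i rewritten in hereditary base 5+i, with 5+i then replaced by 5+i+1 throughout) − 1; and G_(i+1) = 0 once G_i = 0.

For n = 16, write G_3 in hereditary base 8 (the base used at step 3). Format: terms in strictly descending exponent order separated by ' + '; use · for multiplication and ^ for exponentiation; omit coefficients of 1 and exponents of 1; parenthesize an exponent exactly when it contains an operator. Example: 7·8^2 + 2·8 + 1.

G_0=16  [base 5] 3·5 + 1  →[5↦6]→  3·6 + 1 = 19  −1 ⇒ G_1=18
G_1=18  [base 6] 3·6  →[6↦7]→  3·7 = 21  −1 ⇒ G_2=20
G_2=20  [base 7] 2·7 + 6  →[7↦8]→  2·8 + 6 = 22  −1 ⇒ G_3=21
G_3=21  [base 8] 2·8 + 5  →[8↦9]→  2·9 + 5 = 23  −1 ⇒ G_4=22

2·8 + 5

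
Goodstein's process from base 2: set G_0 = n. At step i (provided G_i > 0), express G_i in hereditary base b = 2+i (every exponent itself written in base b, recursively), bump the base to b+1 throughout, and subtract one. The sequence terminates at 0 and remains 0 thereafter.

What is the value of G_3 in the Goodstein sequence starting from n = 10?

15625

G_0 = 10. HB_2(10) = 2^(2 + 1) + 2. Bump = 84. G_1 = 83.
G_1 = 83. HB_3(83) = 3^(3 + 1) + 2. Bump = 1026. G_2 = 1025.
G_2 = 1025. HB_4(1025) = 4^(4 + 1) + 1. Bump = 15626. G_3 = 15625.
G_3 = 15625. HB_5(15625) = 5^(5 + 1). Bump = 279936. G_4 = 279935.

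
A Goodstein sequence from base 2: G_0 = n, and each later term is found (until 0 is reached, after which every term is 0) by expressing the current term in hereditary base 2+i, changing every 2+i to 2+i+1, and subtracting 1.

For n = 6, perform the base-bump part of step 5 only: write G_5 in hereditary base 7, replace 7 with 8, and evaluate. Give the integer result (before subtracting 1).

187244

6 —HB2→ 2^2 + 2 —bump→ 3^3 + 3 = 30 —(−1)→ 29
29 —HB3→ 3^3 + 2 —bump→ 4^4 + 2 = 258 —(−1)→ 257
257 —HB4→ 4^4 + 1 —bump→ 5^5 + 1 = 3126 —(−1)→ 3125
3125 —HB5→ 5^5 —bump→ 6^6 = 46656 —(−1)→ 46655
46655 —HB6→ 5·6^5 + 5·6^4 + 5·6^3 + 5·6^2 + 5·6 + 5 —bump→ 5·7^5 + 5·7^4 + 5·7^3 + 5·7^2 + 5·7 + 5 = 98040 —(−1)→ 98039
98039 —HB7→ 5·7^5 + 5·7^4 + 5·7^3 + 5·7^2 + 5·7 + 4 —bump→ 5·8^5 + 5·8^4 + 5·8^3 + 5·8^2 + 5·8 + 4 = 187244 —(−1)→ 187243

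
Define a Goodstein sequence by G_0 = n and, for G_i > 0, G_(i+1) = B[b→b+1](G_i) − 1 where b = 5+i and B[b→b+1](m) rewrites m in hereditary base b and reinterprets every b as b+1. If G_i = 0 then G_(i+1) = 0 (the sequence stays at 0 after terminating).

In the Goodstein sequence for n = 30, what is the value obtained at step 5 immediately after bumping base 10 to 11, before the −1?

122

G_0=30  [base 5] 5^2 + 5  →[5↦6]→  6^2 + 6 = 42  −1 ⇒ G_1=41
G_1=41  [base 6] 6^2 + 5  →[6↦7]→  7^2 + 5 = 54  −1 ⇒ G_2=53
G_2=53  [base 7] 7^2 + 4  →[7↦8]→  8^2 + 4 = 68  −1 ⇒ G_3=67
G_3=67  [base 8] 8^2 + 3  →[8↦9]→  9^2 + 3 = 84  −1 ⇒ G_4=83
G_4=83  [base 9] 9^2 + 2  →[9↦10]→  10^2 + 2 = 102  −1 ⇒ G_5=101
G_5=101  [base 10] 10^2 + 1  →[10↦11]→  11^2 + 1 = 122  −1 ⇒ G_6=121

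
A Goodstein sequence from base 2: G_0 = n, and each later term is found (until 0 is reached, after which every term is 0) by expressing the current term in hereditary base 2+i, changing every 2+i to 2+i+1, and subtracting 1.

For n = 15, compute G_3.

18752

i=0: 15 = 2^(2 + 1) + 2^2 + 2 + 1 (b=2); 2→3: 3^(3 + 1) + 3^3 + 3 + 1 = 112; 112−1 = 111
i=1: 111 = 3^(3 + 1) + 3^3 + 3 (b=3); 3→4: 4^(4 + 1) + 4^4 + 4 = 1284; 1284−1 = 1283
i=2: 1283 = 4^(4 + 1) + 4^4 + 3 (b=4); 4→5: 5^(5 + 1) + 5^5 + 3 = 18753; 18753−1 = 18752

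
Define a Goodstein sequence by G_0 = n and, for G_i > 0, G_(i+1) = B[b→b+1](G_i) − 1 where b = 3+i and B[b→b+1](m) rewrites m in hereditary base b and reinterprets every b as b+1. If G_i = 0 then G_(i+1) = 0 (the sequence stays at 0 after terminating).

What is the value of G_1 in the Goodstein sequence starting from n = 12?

step 0: 12 = 3^2 + 3; sub 4 for 3: 4^2 + 4; = 20; G_1 = 20−1 = 19
step 1: 19 = 4^2 + 3; sub 5 for 4: 5^2 + 3; = 28; G_2 = 28−1 = 27

19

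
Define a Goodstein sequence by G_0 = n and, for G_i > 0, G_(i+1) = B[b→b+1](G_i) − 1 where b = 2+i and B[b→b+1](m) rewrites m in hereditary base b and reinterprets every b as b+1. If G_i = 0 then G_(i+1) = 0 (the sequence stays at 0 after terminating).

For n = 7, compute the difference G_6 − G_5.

i=0: 7 = 2^2 + 2 + 1 (b=2); 2→3: 3^3 + 3 + 1 = 31; 31−1 = 30
i=1: 30 = 3^3 + 3 (b=3); 3→4: 4^4 + 4 = 260; 260−1 = 259
i=2: 259 = 4^4 + 3 (b=4); 4→5: 5^5 + 3 = 3128; 3128−1 = 3127
i=3: 3127 = 5^5 + 2 (b=5); 5→6: 6^6 + 2 = 46658; 46658−1 = 46657
i=4: 46657 = 6^6 + 1 (b=6); 6→7: 7^7 + 1 = 823544; 823544−1 = 823543
i=5: 823543 = 7^7 (b=7); 7→8: 8^8 = 16777216; 16777216−1 = 16777215

15953672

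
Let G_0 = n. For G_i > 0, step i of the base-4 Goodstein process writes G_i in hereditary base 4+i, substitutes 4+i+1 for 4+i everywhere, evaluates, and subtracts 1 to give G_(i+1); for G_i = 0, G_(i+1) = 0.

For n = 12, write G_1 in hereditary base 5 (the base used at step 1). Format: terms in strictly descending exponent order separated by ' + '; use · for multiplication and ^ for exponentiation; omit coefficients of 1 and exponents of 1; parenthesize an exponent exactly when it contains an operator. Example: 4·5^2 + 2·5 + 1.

2·5 + 4

(0) 12|_4 = 3·4 ↦ 3·5|_5 = 15 ⇒ 14
(1) 14|_5 = 2·5 + 4 ↦ 2·6 + 4|_6 = 16 ⇒ 15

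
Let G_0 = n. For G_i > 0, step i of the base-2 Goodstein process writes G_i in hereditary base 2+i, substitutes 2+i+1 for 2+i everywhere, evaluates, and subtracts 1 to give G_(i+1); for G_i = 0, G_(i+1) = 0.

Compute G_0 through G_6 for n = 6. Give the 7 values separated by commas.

6, 29, 257, 3125, 46655, 98039, 187243

G_0 = 6. HB_2(6) = 2^2 + 2. Bump = 30. G_1 = 29.
G_1 = 29. HB_3(29) = 3^3 + 2. Bump = 258. G_2 = 257.
G_2 = 257. HB_4(257) = 4^4 + 1. Bump = 3126. G_3 = 3125.
G_3 = 3125. HB_5(3125) = 5^5. Bump = 46656. G_4 = 46655.
G_4 = 46655. HB_6(46655) = 5·6^5 + 5·6^4 + 5·6^3 + 5·6^2 + 5·6 + 5. Bump = 98040. G_5 = 98039.
G_5 = 98039. HB_7(98039) = 5·7^5 + 5·7^4 + 5·7^3 + 5·7^2 + 5·7 + 4. Bump = 187244. G_6 = 187243.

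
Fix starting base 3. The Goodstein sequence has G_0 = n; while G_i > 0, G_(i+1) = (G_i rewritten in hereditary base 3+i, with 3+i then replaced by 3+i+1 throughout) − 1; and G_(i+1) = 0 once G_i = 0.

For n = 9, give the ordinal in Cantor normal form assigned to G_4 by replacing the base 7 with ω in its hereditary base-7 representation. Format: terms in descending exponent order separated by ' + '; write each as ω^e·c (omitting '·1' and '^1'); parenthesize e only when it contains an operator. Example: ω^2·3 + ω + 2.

ω·3

G_0 = 9. HB_3(9) = 3^2. Bump = 16. G_1 = 15.
G_1 = 15. HB_4(15) = 3·4 + 3. Bump = 18. G_2 = 17.
G_2 = 17. HB_5(17) = 3·5 + 2. Bump = 20. G_3 = 19.
G_3 = 19. HB_6(19) = 3·6 + 1. Bump = 22. G_4 = 21.
G_4 = 21. HB_7(21) = 3·7. Bump = 24. G_5 = 23.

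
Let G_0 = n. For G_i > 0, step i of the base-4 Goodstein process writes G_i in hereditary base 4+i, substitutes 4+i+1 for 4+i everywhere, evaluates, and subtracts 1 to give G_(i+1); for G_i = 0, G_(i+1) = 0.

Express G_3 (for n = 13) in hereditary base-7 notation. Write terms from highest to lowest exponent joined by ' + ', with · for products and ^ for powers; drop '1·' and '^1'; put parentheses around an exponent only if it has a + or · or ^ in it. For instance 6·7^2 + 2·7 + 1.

2·7 + 4

G_0 = 13. HB_4(13) = 3·4 + 1. Bump = 16. G_1 = 15.
G_1 = 15. HB_5(15) = 3·5. Bump = 18. G_2 = 17.
G_2 = 17. HB_6(17) = 2·6 + 5. Bump = 19. G_3 = 18.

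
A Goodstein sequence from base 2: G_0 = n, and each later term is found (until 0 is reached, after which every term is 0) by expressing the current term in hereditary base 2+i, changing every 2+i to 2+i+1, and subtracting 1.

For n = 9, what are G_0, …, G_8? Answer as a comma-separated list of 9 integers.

9, 81, 1023, 9842, 140743, 2471826, 50333399, 1162263921, 30000003325

G_0=9  [base 2] 2^(2 + 1) + 1  →[2↦3]→  3^(3 + 1) + 1 = 82  −1 ⇒ G_1=81
G_1=81  [base 3] 3^(3 + 1)  →[3↦4]→  4^(4 + 1) = 1024  −1 ⇒ G_2=1023
G_2=1023  [base 4] 3·4^4 + 3·4^3 + 3·4^2 + 3·4 + 3  →[4↦5]→  3·5^5 + 3·5^3 + 3·5^2 + 3·5 + 3 = 9843  −1 ⇒ G_3=9842
G_3=9842  [base 5] 3·5^5 + 3·5^3 + 3·5^2 + 3·5 + 2  →[5↦6]→  3·6^6 + 3·6^3 + 3·6^2 + 3·6 + 2 = 140744  −1 ⇒ G_4=140743
G_4=140743  [base 6] 3·6^6 + 3·6^3 + 3·6^2 + 3·6 + 1  →[6↦7]→  3·7^7 + 3·7^3 + 3·7^2 + 3·7 + 1 = 2471827  −1 ⇒ G_5=2471826
G_5=2471826  [base 7] 3·7^7 + 3·7^3 + 3·7^2 + 3·7  →[7↦8]→  3·8^8 + 3·8^3 + 3·8^2 + 3·8 = 50333400  −1 ⇒ G_6=50333399
G_6=50333399  [base 8] 3·8^8 + 3·8^3 + 3·8^2 + 2·8 + 7  →[8↦9]→  3·9^9 + 3·9^3 + 3·9^2 + 2·9 + 7 = 1162263922  −1 ⇒ G_7=1162263921
G_7=1162263921  [base 9] 3·9^9 + 3·9^3 + 3·9^2 + 2·9 + 6  →[9↦10]→  3·10^10 + 3·10^3 + 3·10^2 + 2·10 + 6 = 30000003326  −1 ⇒ G_8=30000003325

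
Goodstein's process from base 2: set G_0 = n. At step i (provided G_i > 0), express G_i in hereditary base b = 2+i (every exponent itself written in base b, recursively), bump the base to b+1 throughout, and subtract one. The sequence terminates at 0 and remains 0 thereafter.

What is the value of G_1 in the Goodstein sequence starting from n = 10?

83

G_0=10  [base 2] 2^(2 + 1) + 2  →[2↦3]→  3^(3 + 1) + 3 = 84  −1 ⇒ G_1=83
G_1=83  [base 3] 3^(3 + 1) + 2  →[3↦4]→  4^(4 + 1) + 2 = 1026  −1 ⇒ G_2=1025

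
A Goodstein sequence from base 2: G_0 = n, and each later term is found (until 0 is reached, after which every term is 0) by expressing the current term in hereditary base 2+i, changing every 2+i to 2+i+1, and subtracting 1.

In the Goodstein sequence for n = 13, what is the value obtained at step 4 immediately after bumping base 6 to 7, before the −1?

G_0 = 13. HB_2(13) = 2^(2 + 1) + 2^2 + 1. Bump = 109. G_1 = 108.
G_1 = 108. HB_3(108) = 3^(3 + 1) + 3^3. Bump = 1280. G_2 = 1279.
G_2 = 1279. HB_4(1279) = 4^(4 + 1) + 3·4^3 + 3·4^2 + 3·4 + 3. Bump = 16093. G_3 = 16092.
G_3 = 16092. HB_5(16092) = 5^(5 + 1) + 3·5^3 + 3·5^2 + 3·5 + 2. Bump = 280712. G_4 = 280711.

5765999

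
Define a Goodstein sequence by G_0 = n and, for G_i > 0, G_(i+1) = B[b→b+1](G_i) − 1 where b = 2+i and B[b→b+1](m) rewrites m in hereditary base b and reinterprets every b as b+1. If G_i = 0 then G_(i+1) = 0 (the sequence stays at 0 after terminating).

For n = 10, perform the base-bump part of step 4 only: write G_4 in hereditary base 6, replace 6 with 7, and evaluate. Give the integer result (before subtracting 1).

base 2: 10 = 2^(2 + 1) + 2; at 3: 3^(3 + 1) + 3 = 84; next = 83
base 3: 83 = 3^(3 + 1) + 2; at 4: 4^(4 + 1) + 2 = 1026; next = 1025
base 4: 1025 = 4^(4 + 1) + 1; at 5: 5^(5 + 1) + 1 = 15626; next = 15625
base 5: 15625 = 5^(5 + 1); at 6: 6^(6 + 1) = 279936; next = 279935
base 6: 279935 = 5·6^6 + 5·6^5 + 5·6^4 + 5·6^3 + 5·6^2 + 5·6 + 5; at 7: 5·7^7 + 5·7^5 + 5·7^4 + 5·7^3 + 5·7^2 + 5·7 + 5 = 4215755; next = 4215754

4215755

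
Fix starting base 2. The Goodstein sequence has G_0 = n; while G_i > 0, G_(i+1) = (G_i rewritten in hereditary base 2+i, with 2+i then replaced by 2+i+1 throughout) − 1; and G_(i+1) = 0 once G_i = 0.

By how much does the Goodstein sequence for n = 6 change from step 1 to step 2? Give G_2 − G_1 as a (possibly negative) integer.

step 0: 6 = 2^2 + 2; sub 3 for 2: 3^3 + 3; = 30; G_1 = 30−1 = 29
step 1: 29 = 3^3 + 2; sub 4 for 3: 4^4 + 2; = 258; G_2 = 258−1 = 257

228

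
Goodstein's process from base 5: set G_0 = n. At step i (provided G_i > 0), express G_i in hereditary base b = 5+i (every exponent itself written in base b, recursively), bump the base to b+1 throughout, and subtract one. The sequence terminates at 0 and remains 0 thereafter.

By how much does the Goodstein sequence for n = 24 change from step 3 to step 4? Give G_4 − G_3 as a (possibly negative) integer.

[0] 24 ≡ 4·5 + 4 (base 5). Lift 6: 28. −1: 27.
[1] 27 ≡ 4·6 + 3 (base 6). Lift 7: 31. −1: 30.
[2] 30 ≡ 4·7 + 2 (base 7). Lift 8: 34. −1: 33.
[3] 33 ≡ 4·8 + 1 (base 8). Lift 9: 37. −1: 36.

3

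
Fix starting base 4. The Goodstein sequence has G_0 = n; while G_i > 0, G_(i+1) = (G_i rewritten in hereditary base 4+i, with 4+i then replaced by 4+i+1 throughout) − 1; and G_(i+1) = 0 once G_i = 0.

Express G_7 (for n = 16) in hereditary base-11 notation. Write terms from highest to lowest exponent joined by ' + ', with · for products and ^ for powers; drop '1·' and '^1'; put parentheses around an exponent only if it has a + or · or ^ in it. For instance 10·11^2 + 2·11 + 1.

step 0: 16 = 4^2; sub 5 for 4: 5^2; = 25; G_1 = 25−1 = 24
step 1: 24 = 4·5 + 4; sub 6 for 5: 4·6 + 4; = 28; G_2 = 28−1 = 27
step 2: 27 = 4·6 + 3; sub 7 for 6: 4·7 + 3; = 31; G_3 = 31−1 = 30
step 3: 30 = 4·7 + 2; sub 8 for 7: 4·8 + 2; = 34; G_4 = 34−1 = 33
step 4: 33 = 4·8 + 1; sub 9 for 8: 4·9 + 1; = 37; G_5 = 37−1 = 36
step 5: 36 = 4·9; sub 10 for 9: 4·10; = 40; G_6 = 40−1 = 39
step 6: 39 = 3·10 + 9; sub 11 for 10: 3·11 + 9; = 42; G_7 = 42−1 = 41
step 7: 41 = 3·11 + 8; sub 12 for 11: 3·12 + 8; = 44; G_8 = 44−1 = 43

3·11 + 8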